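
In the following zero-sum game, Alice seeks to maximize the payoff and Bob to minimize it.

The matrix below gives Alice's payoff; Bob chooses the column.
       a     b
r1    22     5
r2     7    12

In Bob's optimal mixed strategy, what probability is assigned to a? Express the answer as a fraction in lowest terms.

Row minima are 5 and 7, so Alice's maximin is 7; column maxima are 22 and 12, so Bob's minimax is 12. These differ, so the equilibrium is in mixed strategies.
Let Bob play a with probability q. Alice is indifferent when 22q + 5(1−q) = 7q + 12(1−q), giving q = 7/22.

7/22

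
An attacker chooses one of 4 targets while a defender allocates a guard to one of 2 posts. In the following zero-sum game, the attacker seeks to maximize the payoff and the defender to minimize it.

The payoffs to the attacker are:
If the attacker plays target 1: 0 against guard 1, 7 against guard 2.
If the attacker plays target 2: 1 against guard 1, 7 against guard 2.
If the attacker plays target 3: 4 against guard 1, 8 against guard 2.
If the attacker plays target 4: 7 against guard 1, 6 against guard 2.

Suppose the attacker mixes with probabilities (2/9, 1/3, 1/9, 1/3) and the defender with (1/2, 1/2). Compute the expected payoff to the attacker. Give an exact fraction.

89/18

Against (1/2, 1/2), each row's expected payoff is target 1: 7/2; target 2: 4; target 3: 6; target 4: 13/2.
Taking the (2/9, 1/3, 1/9, 1/3)-weighted average: (2/9)·(7/2) + (1/3)·(4) + (1/9)·(6) + (1/3)·(13/2) = 89/18.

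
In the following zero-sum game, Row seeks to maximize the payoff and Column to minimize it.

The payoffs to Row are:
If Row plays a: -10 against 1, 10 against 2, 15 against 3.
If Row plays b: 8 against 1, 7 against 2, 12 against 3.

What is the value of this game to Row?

50/7

Column 3 is strictly dominated by 2 for Column (it gives Row more in every row).
The remaining 2×2 game on (a, b) × (1, 2) has no saddle point. Let Row play a with probability p; indifference gives −10p + 8(1−p) = 10p + 7(1−p), so p = 1/21.
Similarly Column's optimal q on 1 is 1/7, and the value is -10·(1/7) + (10)·(6/7) = 50/7.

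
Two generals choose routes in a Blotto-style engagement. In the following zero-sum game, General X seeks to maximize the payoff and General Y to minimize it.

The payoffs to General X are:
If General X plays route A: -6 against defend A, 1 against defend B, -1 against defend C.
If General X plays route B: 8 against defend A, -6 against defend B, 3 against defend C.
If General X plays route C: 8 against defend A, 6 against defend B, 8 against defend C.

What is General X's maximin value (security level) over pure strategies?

The worst-case payoff for each row is route A: -6, route B: -6, route C: 6.
The best of these is 6.

6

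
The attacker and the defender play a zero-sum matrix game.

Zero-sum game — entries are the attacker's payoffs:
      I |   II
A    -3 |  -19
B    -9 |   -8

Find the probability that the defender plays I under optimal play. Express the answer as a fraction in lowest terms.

Row minima are -19 and -9, so the attacker's maximin is -9; column maxima are -3 and -8, so the defender's minimax is -8. These differ, so the equilibrium is in mixed strategies.
Let the defender play I with probability q. The attacker is indifferent when −3q − 19(1−q) = −9q − 8(1−q), giving q = 11/17.

11/17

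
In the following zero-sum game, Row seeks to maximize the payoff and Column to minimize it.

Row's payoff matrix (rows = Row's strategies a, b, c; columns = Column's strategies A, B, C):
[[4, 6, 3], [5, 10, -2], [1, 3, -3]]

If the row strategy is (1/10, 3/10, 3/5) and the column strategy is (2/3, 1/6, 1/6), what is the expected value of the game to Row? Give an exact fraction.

Against (2/3, 1/6, 1/6), each row's expected payoff is a: 25/6; b: 14/3; c: 2/3.
Taking the (1/10, 3/10, 3/5)-weighted average: (1/10)·(25/6) + (3/10)·(14/3) + (3/5)·(2/3) = 133/60.

133/60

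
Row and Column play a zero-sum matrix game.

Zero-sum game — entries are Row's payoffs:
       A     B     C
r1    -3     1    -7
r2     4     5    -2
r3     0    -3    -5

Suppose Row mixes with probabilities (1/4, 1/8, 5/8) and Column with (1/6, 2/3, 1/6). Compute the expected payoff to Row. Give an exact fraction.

Against (1/6, 2/3, 1/6), each row's expected payoff is r1: -1; r2: 11/3; r3: -17/6.
Taking the (1/4, 1/8, 5/8)-weighted average: (1/4)·(-1) + (1/8)·(11/3) + (5/8)·(-17/6) = -25/16.

-25/16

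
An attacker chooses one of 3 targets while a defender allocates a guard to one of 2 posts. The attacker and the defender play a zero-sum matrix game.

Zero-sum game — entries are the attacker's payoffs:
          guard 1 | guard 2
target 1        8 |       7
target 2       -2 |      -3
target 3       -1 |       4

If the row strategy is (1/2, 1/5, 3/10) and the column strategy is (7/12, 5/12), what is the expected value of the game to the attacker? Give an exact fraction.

109/30

Against (7/12, 5/12), each row's expected payoff is target 1: 91/12; target 2: -29/12; target 3: 13/12.
Taking the (1/2, 1/5, 3/10)-weighted average: (1/2)·(91/12) + (1/5)·(-29/12) + (3/10)·(13/12) = 109/30.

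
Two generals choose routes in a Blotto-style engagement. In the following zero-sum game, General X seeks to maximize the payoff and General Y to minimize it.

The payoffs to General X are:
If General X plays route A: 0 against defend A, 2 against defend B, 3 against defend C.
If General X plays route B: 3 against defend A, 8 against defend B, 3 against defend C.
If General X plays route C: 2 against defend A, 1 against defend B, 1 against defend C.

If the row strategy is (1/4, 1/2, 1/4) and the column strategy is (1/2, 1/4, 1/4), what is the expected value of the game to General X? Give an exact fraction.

Against (1/2, 1/4, 1/4), each row's expected payoff is route A: 5/4; route B: 17/4; route C: 3/2.
Taking the (1/4, 1/2, 1/4)-weighted average: (1/4)·(5/4) + (1/2)·(17/4) + (1/4)·(3/2) = 45/16.

45/16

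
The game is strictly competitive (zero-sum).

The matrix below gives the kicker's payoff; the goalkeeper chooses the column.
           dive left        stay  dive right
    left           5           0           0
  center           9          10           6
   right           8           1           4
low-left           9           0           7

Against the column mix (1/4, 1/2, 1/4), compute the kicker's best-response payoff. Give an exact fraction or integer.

left: (5)·(1/4) + (0)·(1/2) + (0)·(1/4) = 5/4.
center: (9)·(1/4) + (10)·(1/2) + (6)·(1/4) = 35/4.
right: (8)·(1/4) + (1)·(1/2) + (4)·(1/4) = 7/2.
low-left: (9)·(1/4) + (0)·(1/2) + (7)·(1/4) = 4.
The best pure response is center with expected payoff 35/4.

35/4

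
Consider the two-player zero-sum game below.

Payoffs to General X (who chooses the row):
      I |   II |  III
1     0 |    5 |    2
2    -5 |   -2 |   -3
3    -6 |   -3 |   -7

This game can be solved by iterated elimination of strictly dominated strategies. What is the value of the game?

0

Row 3 is strictly dominated by row 1 (0>-6, 5>-3, 2>-7); eliminate 3.
Column III is strictly dominated by I for General Y (0<2, -5<-3); eliminate III.
Column II is strictly dominated by I for General Y (0<5, -5<-2); eliminate II.
Row 2 is strictly dominated by row 1 (0>-5); eliminate 2.
Only (1, I) remains, with payoff 0.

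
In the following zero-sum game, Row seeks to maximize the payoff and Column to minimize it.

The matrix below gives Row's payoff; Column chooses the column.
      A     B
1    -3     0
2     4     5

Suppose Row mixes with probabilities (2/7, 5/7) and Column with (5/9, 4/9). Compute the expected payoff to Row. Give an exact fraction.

Against (5/9, 4/9), each row's expected payoff is 1: -5/3; 2: 40/9.
Taking the (2/7, 5/7)-weighted average: (2/7)·(-5/3) + (5/7)·(40/9) = 170/63.

170/63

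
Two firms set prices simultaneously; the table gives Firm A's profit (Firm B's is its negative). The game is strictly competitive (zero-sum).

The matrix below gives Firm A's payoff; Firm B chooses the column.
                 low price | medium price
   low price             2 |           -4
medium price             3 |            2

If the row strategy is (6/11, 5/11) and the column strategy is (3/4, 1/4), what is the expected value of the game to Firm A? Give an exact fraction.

Against (3/4, 1/4), each row's expected payoff is low price: 1/2; medium price: 11/4.
Taking the (6/11, 5/11)-weighted average: (6/11)·(1/2) + (5/11)·(11/4) = 67/44.

67/44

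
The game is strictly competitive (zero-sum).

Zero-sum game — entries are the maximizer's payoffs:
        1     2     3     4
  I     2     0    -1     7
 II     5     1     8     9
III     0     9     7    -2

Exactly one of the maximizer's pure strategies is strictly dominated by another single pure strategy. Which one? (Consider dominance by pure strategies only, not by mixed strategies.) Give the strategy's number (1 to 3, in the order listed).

1

Compare I with II: 5 > 2, 1 > 0, 8 > -1, 9 > 7.
So II strictly dominates I for the maximizer; I is strictly dominated.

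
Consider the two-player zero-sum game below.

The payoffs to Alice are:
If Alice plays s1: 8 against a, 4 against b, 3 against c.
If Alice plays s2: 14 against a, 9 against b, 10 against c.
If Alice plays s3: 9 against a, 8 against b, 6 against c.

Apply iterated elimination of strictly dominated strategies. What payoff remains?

9

Row s3 is strictly dominated by row s2 (14>9, 9>8, 10>6); eliminate s3.
Column a is strictly dominated by b for Bob (4<8, 9<14); eliminate a.
Row s1 is strictly dominated by row s2 (9>4, 10>3); eliminate s1.
Column c is strictly dominated by b for Bob (9<10); eliminate c.
Only (s2, b) remains, with payoff 9.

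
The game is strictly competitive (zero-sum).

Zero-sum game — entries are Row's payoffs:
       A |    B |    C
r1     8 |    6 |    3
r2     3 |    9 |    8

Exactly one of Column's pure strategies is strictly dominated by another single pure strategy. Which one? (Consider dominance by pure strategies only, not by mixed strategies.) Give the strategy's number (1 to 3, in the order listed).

Column prefers columns that give Row less. Compare B with C: 3 < 6, 8 < 9.
So C strictly dominates B for Column; B is strictly dominated.

2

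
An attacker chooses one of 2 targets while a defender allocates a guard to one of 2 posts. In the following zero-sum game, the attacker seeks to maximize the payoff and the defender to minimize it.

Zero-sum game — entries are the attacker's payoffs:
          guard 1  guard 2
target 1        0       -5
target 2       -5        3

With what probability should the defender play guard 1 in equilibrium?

Row minima are -5 and -5, so the attacker's maximin is -5; column maxima are 0 and 3, so the defender's minimax is 0. These differ, so the equilibrium is in mixed strategies.
Let the defender play guard 1 with probability q. The attacker is indifferent when −5(1−q) = −5q + 3(1−q), giving q = 8/13.

8/13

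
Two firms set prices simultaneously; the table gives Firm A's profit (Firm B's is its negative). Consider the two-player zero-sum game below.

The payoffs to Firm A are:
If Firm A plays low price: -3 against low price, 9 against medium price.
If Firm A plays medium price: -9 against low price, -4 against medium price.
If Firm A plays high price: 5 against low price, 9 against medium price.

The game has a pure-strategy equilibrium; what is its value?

5

Row minima: -3, -9, 5 → Firm A's maximin is 5.
Column maxima: 5, 9 → Firm B's minimax is 5.
They coincide at (high price, low price), so the value is 5.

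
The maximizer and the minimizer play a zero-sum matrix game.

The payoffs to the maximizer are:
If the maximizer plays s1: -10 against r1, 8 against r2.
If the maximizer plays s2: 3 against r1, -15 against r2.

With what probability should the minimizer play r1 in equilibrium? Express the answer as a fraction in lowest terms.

Row minima are -10 and -15, so the maximizer's maximin is -10; column maxima are 3 and 8, so the minimizer's minimax is 3. These differ, so the equilibrium is in mixed strategies.
Let the minimizer play r1 with probability q. The maximizer is indifferent when −10q + 8(1−q) = 3q − 15(1−q), giving q = 23/36.

23/36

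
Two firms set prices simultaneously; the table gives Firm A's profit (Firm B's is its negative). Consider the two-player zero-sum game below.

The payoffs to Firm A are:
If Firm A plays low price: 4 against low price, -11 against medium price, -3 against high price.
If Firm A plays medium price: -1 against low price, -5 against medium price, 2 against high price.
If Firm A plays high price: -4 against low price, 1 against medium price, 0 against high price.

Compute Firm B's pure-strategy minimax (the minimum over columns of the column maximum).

The worst case (largest entry) in each column is low price: 4, medium price: 1, high price: 2.
The best (smallest) of these is 1.

1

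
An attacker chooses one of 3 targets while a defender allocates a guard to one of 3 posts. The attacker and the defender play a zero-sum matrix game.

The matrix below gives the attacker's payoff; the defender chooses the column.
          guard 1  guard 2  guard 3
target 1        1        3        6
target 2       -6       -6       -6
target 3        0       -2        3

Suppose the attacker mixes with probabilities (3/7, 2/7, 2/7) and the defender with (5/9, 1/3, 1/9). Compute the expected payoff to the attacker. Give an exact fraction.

-6/7

Against (5/9, 1/3, 1/9), each row's expected payoff is target 1: 20/9; target 2: -6; target 3: -1/3.
Taking the (3/7, 2/7, 2/7)-weighted average: (3/7)·(20/9) + (2/7)·(-6) + (2/7)·(-1/3) = -6/7.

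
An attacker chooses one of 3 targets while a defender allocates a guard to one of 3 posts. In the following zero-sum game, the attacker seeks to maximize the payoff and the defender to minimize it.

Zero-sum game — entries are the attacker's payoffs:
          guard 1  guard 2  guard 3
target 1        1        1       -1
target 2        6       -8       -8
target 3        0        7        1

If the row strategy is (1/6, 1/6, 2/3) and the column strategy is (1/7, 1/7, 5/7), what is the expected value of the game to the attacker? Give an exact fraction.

1/14

Against (1/7, 1/7, 5/7), each row's expected payoff is target 1: -3/7; target 2: -6; target 3: 12/7.
Taking the (1/6, 1/6, 2/3)-weighted average: (1/6)·(-3/7) + (1/6)·(-6) + (2/3)·(12/7) = 1/14.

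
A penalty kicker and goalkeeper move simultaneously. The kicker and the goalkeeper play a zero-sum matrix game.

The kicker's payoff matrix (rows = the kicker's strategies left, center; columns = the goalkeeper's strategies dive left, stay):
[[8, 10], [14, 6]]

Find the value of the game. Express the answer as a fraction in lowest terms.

46/5

Row minima are 8 and 6, so the kicker's maximin is 8; column maxima are 14 and 10, so the goalkeeper's minimax is 10. These differ, so the equilibrium is in mixed strategies.
Let the kicker play left with probability p. The goalkeeper is indifferent when 8p + 14(1−p) = 10p + 6(1−p), giving p = 4/5.
Let the goalkeeper play dive left with probability q. The kicker is indifferent when 8q + 10(1−q) = 14q + 6(1−q), giving q = 2/5.
The value is 8·(2/5) + (10)·(3/5) = 46/5.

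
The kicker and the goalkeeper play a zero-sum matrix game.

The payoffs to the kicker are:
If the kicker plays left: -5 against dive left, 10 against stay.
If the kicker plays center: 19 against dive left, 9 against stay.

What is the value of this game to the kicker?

Row minima are -5 and 9, so the kicker's maximin is 9; column maxima are 19 and 10, so the goalkeeper's minimax is 10. These differ, so the equilibrium is in mixed strategies.
Let the kicker play left with probability p. The goalkeeper is indifferent when −5p + 19(1−p) = 10p + 9(1−p), giving p = 2/5.
Let the goalkeeper play dive left with probability q. The kicker is indifferent when −5q + 10(1−q) = 19q + 9(1−q), giving q = 1/25.
The value is -5·(1/25) + (10)·(24/25) = 47/5.

47/5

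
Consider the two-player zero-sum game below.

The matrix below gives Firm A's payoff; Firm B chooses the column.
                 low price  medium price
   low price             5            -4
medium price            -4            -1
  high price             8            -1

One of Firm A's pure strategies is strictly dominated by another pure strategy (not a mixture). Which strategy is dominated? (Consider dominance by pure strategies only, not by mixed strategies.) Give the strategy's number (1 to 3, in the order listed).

1

Compare low price with high price: 8 > 5, -1 > -4.
So high price strictly dominates low price for Firm A; low price is strictly dominated.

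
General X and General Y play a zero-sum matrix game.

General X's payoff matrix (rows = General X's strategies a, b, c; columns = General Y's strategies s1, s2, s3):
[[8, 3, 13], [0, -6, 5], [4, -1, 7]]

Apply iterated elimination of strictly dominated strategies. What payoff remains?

3

Row c is strictly dominated by row a (8>4, 3>-1, 13>7); eliminate c.
Column s1 is strictly dominated by s2 for General Y (3<8, -6<0); eliminate s1.
Row b is strictly dominated by row a (3>-6, 13>5); eliminate b.
Column s3 is strictly dominated by s2 for General Y (3<13); eliminate s3.
Only (a, s2) remains, with payoff 3.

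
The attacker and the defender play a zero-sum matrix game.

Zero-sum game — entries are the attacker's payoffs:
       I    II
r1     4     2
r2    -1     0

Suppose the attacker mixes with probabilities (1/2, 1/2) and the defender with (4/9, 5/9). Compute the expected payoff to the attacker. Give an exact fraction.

11/9

Against (4/9, 5/9), each row's expected payoff is r1: 26/9; r2: -4/9.
Taking the (1/2, 1/2)-weighted average: (1/2)·(26/9) + (1/2)·(-4/9) = 11/9.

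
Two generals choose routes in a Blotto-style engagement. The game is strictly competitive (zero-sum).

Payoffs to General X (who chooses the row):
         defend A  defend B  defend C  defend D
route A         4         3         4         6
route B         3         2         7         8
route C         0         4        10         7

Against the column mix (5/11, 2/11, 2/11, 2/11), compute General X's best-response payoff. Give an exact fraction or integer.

49/11

route A: (4)·(5/11) + (3)·(2/11) + (4)·(2/11) + (6)·(2/11) = 46/11.
route B: (3)·(5/11) + (2)·(2/11) + (7)·(2/11) + (8)·(2/11) = 49/11.
route C: (0)·(5/11) + (4)·(2/11) + (10)·(2/11) + (7)·(2/11) = 42/11.
The best pure response is route B with expected payoff 49/11.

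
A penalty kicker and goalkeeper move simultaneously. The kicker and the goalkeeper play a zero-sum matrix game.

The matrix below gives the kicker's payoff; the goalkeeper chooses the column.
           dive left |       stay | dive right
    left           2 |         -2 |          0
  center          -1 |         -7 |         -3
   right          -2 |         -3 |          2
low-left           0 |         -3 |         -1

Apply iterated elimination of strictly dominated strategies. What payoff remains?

-2

Column dive right is strictly dominated by stay for the goalkeeper (-2<0, -7<-3, -3<2, -3<-1); eliminate dive right.
Row right is strictly dominated by row left (2>-2, -2>-3); eliminate right.
Column dive left is strictly dominated by stay for the goalkeeper (-2<2, -7<-1, -3<0); eliminate dive left.
Row low-left is strictly dominated by row left (-2>-3); eliminate low-left.
Row center is strictly dominated by row left (-2>-7); eliminate center.
Only (left, stay) remains, with payoff -2.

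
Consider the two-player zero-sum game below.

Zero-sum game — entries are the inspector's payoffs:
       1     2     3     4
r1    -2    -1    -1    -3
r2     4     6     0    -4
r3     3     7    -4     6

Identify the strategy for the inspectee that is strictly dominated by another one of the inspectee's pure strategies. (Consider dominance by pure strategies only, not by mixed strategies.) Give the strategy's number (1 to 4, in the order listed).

The inspectee prefers columns that give the inspector less. Compare 2 with 1: -2 < -1, 4 < 6, 3 < 7.
So 1 strictly dominates 2 for the inspectee; 2 is strictly dominated.

2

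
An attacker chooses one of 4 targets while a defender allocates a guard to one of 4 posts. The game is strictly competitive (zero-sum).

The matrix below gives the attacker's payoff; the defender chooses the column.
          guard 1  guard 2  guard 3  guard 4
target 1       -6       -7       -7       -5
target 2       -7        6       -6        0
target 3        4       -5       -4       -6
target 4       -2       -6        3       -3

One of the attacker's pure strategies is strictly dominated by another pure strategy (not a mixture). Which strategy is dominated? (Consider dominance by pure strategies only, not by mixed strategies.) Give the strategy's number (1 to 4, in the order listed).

1

Compare target 1 with target 4: -2 > -6, -6 > -7, 3 > -7, -3 > -5.
So target 4 strictly dominates target 1 for the attacker; target 1 is strictly dominated.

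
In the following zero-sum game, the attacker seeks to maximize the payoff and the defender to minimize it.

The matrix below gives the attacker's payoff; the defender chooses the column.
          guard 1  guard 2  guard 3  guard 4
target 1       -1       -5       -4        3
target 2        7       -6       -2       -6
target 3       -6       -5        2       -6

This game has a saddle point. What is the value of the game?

-5

Row minima: -5, -6, -6 → the attacker's maximin is -5.
Column maxima: 7, -5, 2, 3 → the defender's minimax is -5.
They coincide at (target 1, guard 2), so the value is -5.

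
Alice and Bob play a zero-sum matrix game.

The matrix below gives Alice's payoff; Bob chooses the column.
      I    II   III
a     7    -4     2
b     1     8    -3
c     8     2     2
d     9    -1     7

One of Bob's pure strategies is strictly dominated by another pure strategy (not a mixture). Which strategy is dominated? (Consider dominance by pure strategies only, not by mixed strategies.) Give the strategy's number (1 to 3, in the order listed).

1

Bob prefers columns that give Alice less. Compare I with III: 2 < 7, -3 < 1, 2 < 8, 7 < 9.
So III strictly dominates I for Bob; I is strictly dominated.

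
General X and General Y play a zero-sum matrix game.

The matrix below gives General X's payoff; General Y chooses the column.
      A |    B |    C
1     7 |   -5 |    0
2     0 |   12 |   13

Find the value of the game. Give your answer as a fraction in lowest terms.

Column C is strictly dominated by B for General Y (it gives General X more in every row).
The remaining 2×2 game on (1, 2) × (A, B) has no saddle point. Let General X play 1 with probability p; indifference gives 7p = −5p + 12(1−p), so p = 1/2.
Similarly General Y's optimal q on A is 17/24, and the value is 7·(17/24) + (-5)·(7/24) = 7/2.

7/2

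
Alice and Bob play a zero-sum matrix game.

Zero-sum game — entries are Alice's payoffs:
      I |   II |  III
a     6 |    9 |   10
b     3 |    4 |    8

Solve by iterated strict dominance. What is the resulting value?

Column II is strictly dominated by I for Bob (6<9, 3<4); eliminate II.
Column III is strictly dominated by I for Bob (6<10, 3<8); eliminate III.
Row b is strictly dominated by row a (6>3); eliminate b.
Only (a, I) remains, with payoff 6.

6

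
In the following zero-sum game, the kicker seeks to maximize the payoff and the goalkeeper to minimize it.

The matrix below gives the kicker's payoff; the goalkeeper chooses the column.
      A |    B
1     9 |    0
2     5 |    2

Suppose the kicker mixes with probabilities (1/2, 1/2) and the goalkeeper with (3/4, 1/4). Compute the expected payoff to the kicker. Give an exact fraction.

11/2

Against (3/4, 1/4), each row's expected payoff is 1: 27/4; 2: 17/4.
Taking the (1/2, 1/2)-weighted average: (1/2)·(27/4) + (1/2)·(17/4) = 11/2.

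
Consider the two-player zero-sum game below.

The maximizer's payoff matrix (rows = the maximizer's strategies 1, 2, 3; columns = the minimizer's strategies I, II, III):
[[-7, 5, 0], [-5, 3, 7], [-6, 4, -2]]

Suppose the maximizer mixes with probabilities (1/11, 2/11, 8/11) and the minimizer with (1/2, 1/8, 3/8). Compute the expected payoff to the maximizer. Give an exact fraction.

-223/88

Against (1/2, 1/8, 3/8), each row's expected payoff is 1: -23/8; 2: 1/2; 3: -13/4.
Taking the (1/11, 2/11, 8/11)-weighted average: (1/11)·(-23/8) + (2/11)·(1/2) + (8/11)·(-13/4) = -223/88.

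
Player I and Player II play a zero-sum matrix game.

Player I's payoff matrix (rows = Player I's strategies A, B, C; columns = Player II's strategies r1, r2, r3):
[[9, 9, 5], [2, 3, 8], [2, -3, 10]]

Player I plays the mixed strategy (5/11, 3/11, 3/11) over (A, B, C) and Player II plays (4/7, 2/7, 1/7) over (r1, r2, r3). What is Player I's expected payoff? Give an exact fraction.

Against (4/7, 2/7, 1/7), each row's expected payoff is A: 59/7; B: 22/7; C: 12/7.
Taking the (5/11, 3/11, 3/11)-weighted average: (5/11)·(59/7) + (3/11)·(22/7) + (3/11)·(12/7) = 397/77.

397/77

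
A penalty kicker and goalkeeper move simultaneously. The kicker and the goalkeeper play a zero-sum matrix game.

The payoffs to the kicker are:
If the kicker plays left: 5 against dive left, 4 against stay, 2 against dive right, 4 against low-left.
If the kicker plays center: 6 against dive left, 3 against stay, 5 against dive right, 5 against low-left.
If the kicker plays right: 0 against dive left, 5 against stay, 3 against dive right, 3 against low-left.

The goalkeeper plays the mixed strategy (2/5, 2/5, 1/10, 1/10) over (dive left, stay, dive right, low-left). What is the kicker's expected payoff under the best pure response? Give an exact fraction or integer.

23/5

left: (5)·(2/5) + (4)·(2/5) + (2)·(1/10) + (4)·(1/10) = 21/5.
center: (6)·(2/5) + (3)·(2/5) + (5)·(1/10) + (5)·(1/10) = 23/5.
right: (0)·(2/5) + (5)·(2/5) + (3)·(1/10) + (3)·(1/10) = 13/5.
The best pure response is center with expected payoff 23/5.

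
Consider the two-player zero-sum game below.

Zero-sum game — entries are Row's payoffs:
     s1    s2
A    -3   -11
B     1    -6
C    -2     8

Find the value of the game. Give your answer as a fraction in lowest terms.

-4/17

Row A is strictly dominated by row B, so Row never plays it.
The remaining 2×2 game on (B, C) × (s1, s2) has no saddle point. Let Row play B with probability p; indifference gives p − 2(1−p) = −6p + 8(1−p), so p = 10/17.
Similarly Column's optimal q on s1 is 14/17, and the value is 1·(14/17) + (-6)·(3/17) = -4/17.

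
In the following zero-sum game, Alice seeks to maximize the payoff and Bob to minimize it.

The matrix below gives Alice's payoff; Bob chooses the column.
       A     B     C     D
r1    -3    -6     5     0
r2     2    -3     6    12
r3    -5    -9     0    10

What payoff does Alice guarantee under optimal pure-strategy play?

Row minima: -6, -3, -9 → Alice's maximin is -3.
Column maxima: 2, -3, 6, 12 → Bob's minimax is -3.
They coincide at (r2, B), so the value is -3.

-3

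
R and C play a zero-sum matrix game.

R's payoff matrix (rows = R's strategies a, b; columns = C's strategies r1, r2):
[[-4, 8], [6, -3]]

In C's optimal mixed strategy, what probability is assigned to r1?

Row minima are -4 and -3, so R's maximin is -3; column maxima are 6 and 8, so C's minimax is 6. These differ, so the equilibrium is in mixed strategies.
Let C play r1 with probability q. R is indifferent when −4q + 8(1−q) = 6q − 3(1−q), giving q = 11/21.

11/21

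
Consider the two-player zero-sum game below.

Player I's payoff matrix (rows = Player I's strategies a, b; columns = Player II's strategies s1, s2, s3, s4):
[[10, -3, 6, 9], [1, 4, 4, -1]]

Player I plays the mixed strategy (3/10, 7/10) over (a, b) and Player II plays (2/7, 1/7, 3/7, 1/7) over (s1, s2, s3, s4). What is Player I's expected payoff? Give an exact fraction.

Against (2/7, 1/7, 3/7, 1/7), each row's expected payoff is a: 44/7; b: 17/7.
Taking the (3/10, 7/10)-weighted average: (3/10)·(44/7) + (7/10)·(17/7) = 251/70.

251/70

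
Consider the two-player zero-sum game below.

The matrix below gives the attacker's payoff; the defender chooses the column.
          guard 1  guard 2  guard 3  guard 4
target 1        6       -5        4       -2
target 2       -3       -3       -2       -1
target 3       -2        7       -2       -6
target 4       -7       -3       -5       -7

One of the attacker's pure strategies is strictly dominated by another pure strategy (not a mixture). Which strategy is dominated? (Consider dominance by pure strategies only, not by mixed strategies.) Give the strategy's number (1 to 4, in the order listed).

4

Compare target 4 with target 3: -2 > -7, 7 > -3, -2 > -5, -6 > -7.
So target 3 strictly dominates target 4 for the attacker; target 4 is strictly dominated.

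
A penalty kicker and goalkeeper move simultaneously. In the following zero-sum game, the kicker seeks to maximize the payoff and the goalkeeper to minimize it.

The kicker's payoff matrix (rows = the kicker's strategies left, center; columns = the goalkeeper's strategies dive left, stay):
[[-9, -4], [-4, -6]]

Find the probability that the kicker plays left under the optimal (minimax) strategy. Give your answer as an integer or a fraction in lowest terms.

2/7

Row minima are -9 and -6, so the kicker's maximin is -6; column maxima are -4 and -4, so the goalkeeper's minimax is -4. These differ, so the equilibrium is in mixed strategies.
Let the kicker play left with probability p. The goalkeeper is indifferent when −9p − 4(1−p) = −4p − 6(1−p), giving p = 2/7.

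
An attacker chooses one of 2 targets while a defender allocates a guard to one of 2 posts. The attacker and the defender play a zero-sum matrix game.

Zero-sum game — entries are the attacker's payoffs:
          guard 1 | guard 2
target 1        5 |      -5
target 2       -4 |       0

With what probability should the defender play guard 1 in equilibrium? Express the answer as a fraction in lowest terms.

5/14

Row minima are -5 and -4, so the attacker's maximin is -4; column maxima are 5 and 0, so the defender's minimax is 0. These differ, so the equilibrium is in mixed strategies.
Let the defender play guard 1 with probability q. The attacker is indifferent when 5q − 5(1−q) = −4q, giving q = 5/14.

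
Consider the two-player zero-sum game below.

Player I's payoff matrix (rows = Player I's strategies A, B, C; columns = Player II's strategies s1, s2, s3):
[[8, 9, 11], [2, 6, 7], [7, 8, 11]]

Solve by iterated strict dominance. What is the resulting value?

8

Column s2 is strictly dominated by s1 for Player II (8<9, 2<6, 7<8); eliminate s2.
Column s3 is strictly dominated by s1 for Player II (8<11, 2<7, 7<11); eliminate s3.
Row B is strictly dominated by row A (8>2); eliminate B.
Row C is strictly dominated by row A (8>7); eliminate C.
Only (A, s1) remains, with payoff 8.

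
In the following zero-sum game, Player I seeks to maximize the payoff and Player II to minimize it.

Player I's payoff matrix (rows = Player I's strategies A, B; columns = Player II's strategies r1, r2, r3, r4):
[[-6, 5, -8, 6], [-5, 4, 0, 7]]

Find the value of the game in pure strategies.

-5

Row minima: -8, -5 → Player I's maximin is -5.
Column maxima: -5, 5, 0, 7 → Player II's minimax is -5.
They coincide at (B, r1), so the value is -5.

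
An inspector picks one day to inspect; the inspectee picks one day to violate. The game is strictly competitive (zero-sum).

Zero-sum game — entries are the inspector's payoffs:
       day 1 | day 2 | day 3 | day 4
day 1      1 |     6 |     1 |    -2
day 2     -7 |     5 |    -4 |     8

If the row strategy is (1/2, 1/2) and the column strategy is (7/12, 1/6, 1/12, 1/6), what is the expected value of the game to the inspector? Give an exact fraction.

-11/24

Against (7/12, 1/6, 1/12, 1/6), each row's expected payoff is day 1: 4/3; day 2: -9/4.
Taking the (1/2, 1/2)-weighted average: (1/2)·(4/3) + (1/2)·(-9/4) = -11/24.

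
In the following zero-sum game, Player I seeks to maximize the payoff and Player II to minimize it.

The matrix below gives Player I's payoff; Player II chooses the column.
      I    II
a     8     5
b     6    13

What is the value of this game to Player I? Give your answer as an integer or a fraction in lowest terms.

37/5

Row minima are 5 and 6, so Player I's maximin is 6; column maxima are 8 and 13, so Player II's minimax is 8. These differ, so the equilibrium is in mixed strategies.
Let Player I play a with probability p. Player II is indifferent when 8p + 6(1−p) = 5p + 13(1−p), giving p = 7/10.
Let Player II play I with probability q. Player I is indifferent when 8q + 5(1−q) = 6q + 13(1−q), giving q = 4/5.
The value is 8·(4/5) + (5)·(1/5) = 37/5.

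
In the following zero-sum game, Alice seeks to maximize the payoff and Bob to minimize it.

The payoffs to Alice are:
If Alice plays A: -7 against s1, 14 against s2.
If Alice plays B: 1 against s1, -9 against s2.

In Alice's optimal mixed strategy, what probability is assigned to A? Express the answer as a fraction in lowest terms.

10/31

Row minima are -7 and -9, so Alice's maximin is -7; column maxima are 1 and 14, so Bob's minimax is 1. These differ, so the equilibrium is in mixed strategies.
Let Alice play A with probability p. Bob is indifferent when −7p + (1−p) = 14p − 9(1−p), giving p = 10/31.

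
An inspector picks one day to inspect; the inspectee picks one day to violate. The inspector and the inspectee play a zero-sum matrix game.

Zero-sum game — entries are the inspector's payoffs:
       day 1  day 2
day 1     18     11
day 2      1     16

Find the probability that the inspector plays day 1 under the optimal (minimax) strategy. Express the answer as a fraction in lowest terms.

15/22

Row minima are 11 and 1, so the inspector's maximin is 11; column maxima are 18 and 16, so the inspectee's minimax is 16. These differ, so the equilibrium is in mixed strategies.
Let the inspector play day 1 with probability p. The inspectee is indifferent when 18p + (1−p) = 11p + 16(1−p), giving p = 15/22.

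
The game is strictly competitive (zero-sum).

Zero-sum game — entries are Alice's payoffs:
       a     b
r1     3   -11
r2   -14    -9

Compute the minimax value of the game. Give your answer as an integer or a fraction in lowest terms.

Row minima are -11 and -14, so Alice's maximin is -11; column maxima are 3 and -9, so Bob's minimax is -9. These differ, so the equilibrium is in mixed strategies.
Let Alice play r1 with probability p. Bob is indifferent when 3p − 14(1−p) = −11p − 9(1−p), giving p = 5/19.
Let Bob play a with probability q. Alice is indifferent when 3q − 11(1−q) = −14q − 9(1−q), giving q = 2/19.
The value is 3·(2/19) + (-11)·(17/19) = -181/19.

-181/19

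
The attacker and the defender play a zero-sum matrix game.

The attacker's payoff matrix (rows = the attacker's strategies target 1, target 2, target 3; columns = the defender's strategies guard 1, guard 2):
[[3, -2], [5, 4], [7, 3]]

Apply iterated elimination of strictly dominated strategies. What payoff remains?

Row target 1 is strictly dominated by row target 2 (5>3, 4>-2); eliminate target 1.
Column guard 1 is strictly dominated by guard 2 for the defender (4<5, 3<7); eliminate guard 1.
Row target 3 is strictly dominated by row target 2 (4>3); eliminate target 3.
Only (target 2, guard 2) remains, with payoff 4.

4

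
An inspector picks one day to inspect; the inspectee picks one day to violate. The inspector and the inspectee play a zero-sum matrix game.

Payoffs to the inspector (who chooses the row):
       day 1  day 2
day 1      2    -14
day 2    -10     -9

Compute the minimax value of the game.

Row minima are -14 and -10, so the inspector's maximin is -10; column maxima are 2 and -9, so the inspectee's minimax is -9. These differ, so the equilibrium is in mixed strategies.
Let the inspector play day 1 with probability p. The inspectee is indifferent when 2p − 10(1−p) = −14p − 9(1−p), giving p = 1/17.
Let the inspectee play day 1 with probability q. The inspector is indifferent when 2q − 14(1−q) = −10q − 9(1−q), giving q = 5/17.
The value is 2·(5/17) + (-14)·(12/17) = -158/17.

-158/17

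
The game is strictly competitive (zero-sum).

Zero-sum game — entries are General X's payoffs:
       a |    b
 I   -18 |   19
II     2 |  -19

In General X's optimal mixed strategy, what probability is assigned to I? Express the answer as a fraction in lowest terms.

21/58

Row minima are -18 and -19, so General X's maximin is -18; column maxima are 2 and 19, so General Y's minimax is 2. These differ, so the equilibrium is in mixed strategies.
Let General X play I with probability p. General Y is indifferent when −18p + 2(1−p) = 19p − 19(1−p), giving p = 21/58.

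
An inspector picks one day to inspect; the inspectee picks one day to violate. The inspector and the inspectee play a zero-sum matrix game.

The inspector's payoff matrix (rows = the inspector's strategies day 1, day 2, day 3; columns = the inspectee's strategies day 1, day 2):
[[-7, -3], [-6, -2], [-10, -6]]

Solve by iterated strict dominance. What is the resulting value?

-6

Column day 2 is strictly dominated by day 1 for the inspectee (-7<-3, -6<-2, -10<-6); eliminate day 2.
Row day 3 is strictly dominated by row day 1 (-7>-10); eliminate day 3.
Row day 1 is strictly dominated by row day 2 (-6>-7); eliminate day 1.
Only (day 2, day 1) remains, with payoff -6.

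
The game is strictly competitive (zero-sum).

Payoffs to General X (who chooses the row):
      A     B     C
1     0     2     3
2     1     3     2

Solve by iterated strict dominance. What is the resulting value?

Column C is strictly dominated by A for General Y (0<3, 1<2); eliminate C.
Row 1 is strictly dominated by row 2 (1>0, 3>2); eliminate 1.
Column B is strictly dominated by A for General Y (1<3); eliminate B.
Only (2, A) remains, with payoff 1.

1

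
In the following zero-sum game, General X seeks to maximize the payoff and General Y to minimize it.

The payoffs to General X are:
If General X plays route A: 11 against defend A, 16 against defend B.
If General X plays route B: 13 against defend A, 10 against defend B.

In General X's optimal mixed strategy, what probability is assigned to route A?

Row minima are 11 and 10, so General X's maximin is 11; column maxima are 13 and 16, so General Y's minimax is 13. These differ, so the equilibrium is in mixed strategies.
Let General X play route A with probability p. General Y is indifferent when 11p + 13(1−p) = 16p + 10(1−p), giving p = 3/8.

3/8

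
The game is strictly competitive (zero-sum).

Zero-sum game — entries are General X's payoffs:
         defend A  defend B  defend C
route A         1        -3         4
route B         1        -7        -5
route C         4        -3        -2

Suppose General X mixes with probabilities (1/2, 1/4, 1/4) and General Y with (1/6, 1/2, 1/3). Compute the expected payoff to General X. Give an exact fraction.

Against (1/6, 1/2, 1/3), each row's expected payoff is route A: 0; route B: -5; route C: -3/2.
Taking the (1/2, 1/4, 1/4)-weighted average: (1/2)·(0) + (1/4)·(-5) + (1/4)·(-3/2) = -13/8.

-13/8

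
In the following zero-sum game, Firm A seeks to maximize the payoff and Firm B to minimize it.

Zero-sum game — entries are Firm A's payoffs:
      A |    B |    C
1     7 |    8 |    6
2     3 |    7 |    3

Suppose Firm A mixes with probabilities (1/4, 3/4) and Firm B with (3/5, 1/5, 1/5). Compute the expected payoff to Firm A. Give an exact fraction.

Against (3/5, 1/5, 1/5), each row's expected payoff is 1: 7; 2: 19/5.
Taking the (1/4, 3/4)-weighted average: (1/4)·(7) + (3/4)·(19/5) = 23/5.

23/5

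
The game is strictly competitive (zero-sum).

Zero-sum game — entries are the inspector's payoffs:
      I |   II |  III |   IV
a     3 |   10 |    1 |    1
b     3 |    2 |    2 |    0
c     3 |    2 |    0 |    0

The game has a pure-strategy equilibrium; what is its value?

Row minima: 1, 0, 0 → the inspector's maximin is 1.
Column maxima: 3, 10, 2, 1 → the inspectee's minimax is 1.
They coincide at (a, IV), so the value is 1.

1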